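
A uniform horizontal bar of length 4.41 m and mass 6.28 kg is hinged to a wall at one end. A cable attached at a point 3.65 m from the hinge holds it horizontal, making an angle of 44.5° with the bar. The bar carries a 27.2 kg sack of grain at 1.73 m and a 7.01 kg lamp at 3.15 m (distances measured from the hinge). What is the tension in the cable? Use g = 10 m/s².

T ≈ 324 N

About the hinge:
Beam weight: 6.28 × 10 = 62.8 N down at 2.205 m → arm 2.205 m, τ = 62.8 × 2.205 = 138.5 N·m clockwise.
Sack of grain: 27.2 × 10 = 272 N down at 1.73 m → arm 1.73 m, τ = 272 × 1.73 = 470.6 N·m clockwise.
Lamp: 7.01 × 10 = 70.1 N down at 3.15 m → arm 3.15 m, τ = 70.1 × 3.15 = 220.8 N·m clockwise.
Total clockwise load moment = 829.9 N·m.
The cable tension T acts at 3.65 m; only its component perpendicular to the bar, T sinθ, produces torque. sin 44.5° = 0.7009.
Στ = 0 ⇒ T × 3.65 × 0.7009 = 829.9 ⇒ T = 829.9 / 2.558 = 324 N.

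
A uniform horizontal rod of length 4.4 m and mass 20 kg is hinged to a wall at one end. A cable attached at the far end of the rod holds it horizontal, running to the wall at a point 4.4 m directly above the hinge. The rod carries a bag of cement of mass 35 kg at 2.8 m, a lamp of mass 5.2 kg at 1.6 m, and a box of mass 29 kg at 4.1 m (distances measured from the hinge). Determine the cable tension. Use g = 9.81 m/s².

T ≈ 849 N

About the hinge:
Beam weight: 20 × 9.81 = 196.2 N down at 2.2 m → arm 2.2 m, τ = 196.2 × 2.2 = 431.6 N·m clockwise.
Bag of cement: 35 × 9.81 = 343.4 N down at 2.8 m → arm 2.8 m, τ = 343.4 × 2.8 = 961.5 N·m clockwise.
Lamp: 5.2 × 9.81 = 51.01 N down at 1.6 m → arm 1.6 m, τ = 51.01 × 1.6 = 81.62 N·m clockwise.
Box: 29 × 9.81 = 284.5 N down at 4.1 m → arm 4.1 m, τ = 284.5 × 4.1 = 1166 N·m clockwise.
Total clockwise load moment = 2641 N·m.
The cable tension T acts at 4.4 m; only its component perpendicular to the rod, T sinθ, produces torque. sinθ = h/√(h²+d²) = 4.4/√(4.4²+4.4²) = 0.7071.
Στ = 0 ⇒ T × 4.4 × 0.7071 = 2641 ⇒ T = 2641 / 3.111 = 849 N.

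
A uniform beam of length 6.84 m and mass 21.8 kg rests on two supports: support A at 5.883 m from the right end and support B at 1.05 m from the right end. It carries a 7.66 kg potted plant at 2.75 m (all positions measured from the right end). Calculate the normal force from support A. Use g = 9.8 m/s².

Choose support B as the axis so its reaction then has zero moment arm.
Beam weight: 21.8 × 9.8 = 213.6 N down at 3.42 m → arm 2.37 m, τ = 213.6 × 2.37 = 506.2 N·m counterclockwise.
Potted plant: 7.66 × 9.8 = 75.07 N down at 2.75 m → arm 1.7 m, τ = 75.07 × 1.7 = 127.6 N·m counterclockwise.
Net load moment about support B = 633.8 N·m counterclockwise.
Reaction R at support A is upward at 5.883 m, arm 4.833 m → moment R × 4.833 clockwise.
Στ = 0 ⇒ R × 4.833 = 633.8 ⇒ R = 131 N.

R_A ≈ 131 N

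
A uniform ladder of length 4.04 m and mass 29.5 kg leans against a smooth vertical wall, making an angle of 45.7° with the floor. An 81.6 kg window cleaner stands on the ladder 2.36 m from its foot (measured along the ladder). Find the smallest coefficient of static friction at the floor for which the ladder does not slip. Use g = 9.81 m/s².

Take moments about the foot of the ladder.
Ladder weight 29.5×9.81 = 289.4 N acts at 2.02 m along the ladder; its horizontal arm is 2.02·cos45.7° = 1.411 m → τ = 408.3 N·m clockwise.
Window cleaner: 81.6×9.81 = 800.5 N at 2.36 m → arm 1.648 m → τ = 1319 N·m clockwise.
Wall normal N acts horizontally at the top; its moment arm is the height L sinθ = 4.04·sin45.7° = 2.891 m, counterclockwise.
Στ = 0 ⇒ N × 2.891 = 1727 ⇒ N = 597.4 N.
ΣFx = 0 ⇒ f = N_wall = 597.4 N. ΣFy = 0 ⇒ N_floor = 1090 N.
μ_min = f / N_floor = 597.4 / 1090 = 0.548.

μ_min ≈ 0.548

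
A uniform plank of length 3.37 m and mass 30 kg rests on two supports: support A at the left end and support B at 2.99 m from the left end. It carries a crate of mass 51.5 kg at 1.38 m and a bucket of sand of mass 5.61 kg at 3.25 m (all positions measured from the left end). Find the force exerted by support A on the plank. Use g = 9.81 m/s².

R_A ≈ 396 N

About support B:
Beam weight: 30 × 9.81 = 294.3 N down at 1.685 m → arm 1.305 m, τ = 294.3 × 1.305 = 384.1 N·m counterclockwise.
Crate: 51.5 × 9.81 = 505.2 N down at 1.38 m → arm 1.61 m, τ = 505.2 × 1.61 = 813.4 N·m counterclockwise.
Bucket of sand: 5.61 × 9.81 = 55.03 N down at 3.25 m → arm 0.26 m, τ = 55.03 × 0.26 = 14.31 N·m clockwise.
Net load moment about support B = 1183 N·m counterclockwise.
Reaction R at support A is upward at 0 m, arm 2.99 m → moment R × 2.99 clockwise.
Setting net torque to zero: R × 2.99 = 1183 → R = 396 N.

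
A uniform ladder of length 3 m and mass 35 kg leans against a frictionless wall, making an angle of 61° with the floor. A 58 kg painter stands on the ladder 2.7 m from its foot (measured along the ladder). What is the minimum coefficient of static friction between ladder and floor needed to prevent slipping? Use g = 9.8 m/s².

μ_min ≈ 0.415

Choose the foot of the ladder as the axis so the floor normal and friction both act there and drop out.
Ladder weight 35×9.8 = 343 N acts at 1.5 m along the ladder; its horizontal arm is 1.5·cos61° = 0.7272 m → τ = 249.4 N·m clockwise.
Painter: 58×9.8 = 568.4 N at 2.7 m → arm 1.309 m → τ = 744 N·m clockwise.
Wall normal N acts horizontally at the top; its moment arm is the height L sinθ = 3·sin61° = 2.624 m, counterclockwise.
Balancing moments: N × 2.624 = 993.4, giving N = 378.6 N.
ΣFx = 0 ⇒ f = N_wall = 378.6 N. ΣFy = 0 ⇒ N_floor = 911.4 N.
μ_min = f / N_floor = 378.6 / 911.4 = 0.415.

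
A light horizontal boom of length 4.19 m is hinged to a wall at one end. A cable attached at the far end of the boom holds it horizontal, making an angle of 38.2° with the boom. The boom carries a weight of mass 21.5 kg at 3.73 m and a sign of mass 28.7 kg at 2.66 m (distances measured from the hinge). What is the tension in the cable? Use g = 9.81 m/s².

About the hinge:
Weight: 21.5 × 9.81 = 210.9 N down at 3.73 m → arm 3.73 m, τ = 210.9 × 3.73 = 786.7 N·m clockwise.
Sign: 28.7 × 9.81 = 281.5 N down at 2.66 m → arm 2.66 m, τ = 281.5 × 2.66 = 748.8 N·m clockwise.
Total clockwise load moment = 1536 N·m.
The cable tension T acts at 4.19 m; only its component perpendicular to the boom, T sinθ, produces torque. sin 38.2° = 0.6184.
Στ = 0 ⇒ T × 4.19 × 0.6184 = 1536 ⇒ T = 1536 / 2.591 = 593 N.

T ≈ 593 N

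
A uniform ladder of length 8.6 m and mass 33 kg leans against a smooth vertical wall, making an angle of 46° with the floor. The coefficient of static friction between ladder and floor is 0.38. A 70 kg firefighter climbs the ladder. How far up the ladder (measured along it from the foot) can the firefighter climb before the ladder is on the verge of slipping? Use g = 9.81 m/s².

Taking torques about the foot of the ladder:
Ladder weight 33×9.81 = 323.7 N acts at 4.3 m along the ladder; its horizontal arm is 4.3·cos46° = 2.987 m → τ = 966.9 N·m clockwise.
Firefighter weight 70×9.81 = 686.7 N at distance d → arm d·cos46° → τ = 686.7·d·0.6947 clockwise.
Wall normal N at the top has arm L sinθ = 6.186 m counterclockwise, so Στ = 0 gives N·6.186 = 966.9 + 477.1·d.
ΣFy = 0 ⇒ N_floor = 1010 N, so the maximum friction is μ_s·N_floor = 0.38×1010 = 383.8 N. ΣFx = 0 ⇒ N_wall = f, so at the slipping point N = 383.8 N.
Substituting: 383.8×6.186 = 966.9 + 477.1·d ⇒ d = (2374 − 966.9) / 477.1 = 2.95 m.

d ≈ 2.95 m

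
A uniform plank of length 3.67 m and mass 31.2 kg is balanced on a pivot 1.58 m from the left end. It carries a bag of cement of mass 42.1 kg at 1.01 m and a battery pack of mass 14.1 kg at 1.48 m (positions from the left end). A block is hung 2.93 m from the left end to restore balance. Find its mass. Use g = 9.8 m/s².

m ≈ 12.9 kg

Sum moments about the pivot (at 1.58 m from the left end) (the support reaction has zero arm there).
Beam weight: 31.2 × 9.8 = 305.8 N down at 1.835 m → arm 0.255 m, τ = 305.8 × 0.255 = 77.98 N·m clockwise.
Bag of cement: 42.1 × 9.8 = 412.6 N down at 1.01 m → arm 0.57 m, τ = 412.6 × 0.57 = 235.2 N·m counterclockwise.
Battery pack: 14.1 × 9.8 = 138.2 N down at 1.48 m → arm 0.1 m, τ = 138.2 × 0.1 = 13.82 N·m counterclockwise.
Net moment of known loads = 171 N·m counterclockwise.
An unknown mass m at 2.93 m has arm 1.35 m; its moment is m·g·1.35 clockwise.
Setting net torque to zero: m × 9.8 × 1.35 = 171 → m = 171 / (9.8 × 1.35) = 12.9 kg.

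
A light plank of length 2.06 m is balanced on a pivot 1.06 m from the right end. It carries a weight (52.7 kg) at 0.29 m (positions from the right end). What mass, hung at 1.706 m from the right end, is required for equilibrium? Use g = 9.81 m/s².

m ≈ 62.8 kg

About the pivot (at 1.06 m from the right end):
Weight: 52.7 × 9.81 = 517 N down at 0.29 m → arm 0.77 m, τ = 517 × 0.77 = 398.1 N·m clockwise.
Net moment of known loads = 398.1 N·m clockwise.
An unknown mass m at 1.706 m has arm 0.646 m; its moment is m·g·0.646 counterclockwise.
For rotational equilibrium, m × 9.81 × 0.646 = 398.1, so m = 398.1 / (9.81 × 0.646) = 62.8 kg.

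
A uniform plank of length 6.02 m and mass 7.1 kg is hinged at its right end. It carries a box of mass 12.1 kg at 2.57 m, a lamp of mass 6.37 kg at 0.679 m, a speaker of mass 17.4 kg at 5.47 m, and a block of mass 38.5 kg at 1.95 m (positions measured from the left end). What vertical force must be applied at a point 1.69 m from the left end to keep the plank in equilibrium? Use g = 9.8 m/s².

F ≈ 596 N

Taking torques about the right end:
Beam weight: 7.1 × 9.8 = 69.58 N down at 3.01 m → arm 3.01 m, τ = 69.58 × 3.01 = 209.4 N·m counterclockwise.
Box: 12.1 × 9.8 = 118.6 N down at 2.57 m → arm 3.45 m, τ = 118.6 × 3.45 = 409.2 N·m counterclockwise.
Lamp: 6.37 × 9.8 = 62.43 N down at 0.679 m → arm 5.341 m, τ = 62.43 × 5.341 = 333.4 N·m counterclockwise.
Speaker: 17.4 × 9.8 = 170.5 N down at 5.47 m → arm 0.55 m, τ = 170.5 × 0.55 = 93.78 N·m counterclockwise.
Block: 38.5 × 9.8 = 377.3 N down at 1.95 m → arm 4.07 m, τ = 377.3 × 4.07 = 1536 N·m counterclockwise.
Net moment of the loads = 2582 N·m counterclockwise.
The upward force F acts at a point 1.69 m from the left end, arm 4.33 m, giving F × 4.33 clockwise.
Balancing moments: F × 4.33 = 2582, giving F = 2582 / 4.33 = 596 N.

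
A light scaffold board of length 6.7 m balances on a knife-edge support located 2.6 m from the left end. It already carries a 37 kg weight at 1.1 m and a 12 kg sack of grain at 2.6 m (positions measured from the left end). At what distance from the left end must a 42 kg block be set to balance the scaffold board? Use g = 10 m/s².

About the knife-edge support (at 2.6 m from the left end):
Weight: 37 × 10 = 370 N down at 1.1 m → arm 1.5 m, τ = 370 × 1.5 = 555 N·m counterclockwise.
Sack of grain: acts at the knife-edge support, moment arm 0 → no torque.
Net moment of existing loads = 555 N·m counterclockwise.
The block weighs 42 × 10 = 420 N and must supply an equal clockwise moment, so its lever arm about the knife-edge support is 555 / 420 = 1.32 m.
That puts it at 2.6 + 1.32 = 3.92 m from the left end.

x ≈ 3.92 m from the left end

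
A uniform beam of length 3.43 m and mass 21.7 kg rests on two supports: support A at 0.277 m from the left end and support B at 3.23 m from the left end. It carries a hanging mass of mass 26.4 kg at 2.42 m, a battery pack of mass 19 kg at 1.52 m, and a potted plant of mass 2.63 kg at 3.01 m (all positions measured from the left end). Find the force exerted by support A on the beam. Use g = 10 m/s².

About support B:
Beam weight: 21.7 × 10 = 217 N down at 1.715 m → arm 1.515 m, τ = 217 × 1.515 = 328.8 N·m counterclockwise.
Hanging mass: 26.4 × 10 = 264 N down at 2.42 m → arm 0.81 m, τ = 264 × 0.81 = 213.8 N·m counterclockwise.
Battery pack: 19 × 10 = 190 N down at 1.52 m → arm 1.71 m, τ = 190 × 1.71 = 324.9 N·m counterclockwise.
Potted plant: 2.63 × 10 = 26.3 N down at 3.01 m → arm 0.22 m, τ = 26.3 × 0.22 = 5.786 N·m counterclockwise.
Net load moment about support B = 873.3 N·m counterclockwise.
Reaction R at support A is upward at 0.277 m, arm 2.953 m → moment R × 2.953 clockwise.
Στ = 0 ⇒ R × 2.953 = 873.3 ⇒ R = 296 N.

R_A ≈ 296 N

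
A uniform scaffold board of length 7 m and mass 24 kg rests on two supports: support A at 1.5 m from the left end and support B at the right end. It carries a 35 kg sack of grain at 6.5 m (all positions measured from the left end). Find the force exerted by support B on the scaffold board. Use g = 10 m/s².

Sum moments about support A (its reaction then has zero moment arm).
Beam weight: 24 × 10 = 240 N down at 3.5 m → arm 2 m, τ = 240 × 2 = 480 N·m clockwise.
Sack of grain: 35 × 10 = 350 N down at 6.5 m → arm 5 m, τ = 350 × 5 = 1750 N·m clockwise.
Net load moment about support A = 2230 N·m clockwise.
Reaction R at support B is upward at 7 m, arm 5.5 m → moment R × 5.5 counterclockwise.
Στ = 0 ⇒ R × 5.5 = 2230 ⇒ R = 405 N.

R_B ≈ 405 N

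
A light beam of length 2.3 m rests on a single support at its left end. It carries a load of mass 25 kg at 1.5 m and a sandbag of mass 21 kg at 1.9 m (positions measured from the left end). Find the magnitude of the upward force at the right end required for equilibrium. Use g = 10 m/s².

About the left end:
Load: 25 × 10 = 250 N down at 1.5 m → arm 1.5 m, τ = 250 × 1.5 = 375 N·m clockwise.
Sandbag: 21 × 10 = 210 N down at 1.9 m → arm 1.9 m, τ = 210 × 1.9 = 399 N·m clockwise.
Net moment of the loads = 774 N·m clockwise.
The upward force F acts at the right end, arm 2.3 m, giving F × 2.3 counterclockwise.
Στ = 0 ⇒ F × 2.3 = 774 ⇒ F = 774 / 2.3 = 337 N.

F ≈ 337 N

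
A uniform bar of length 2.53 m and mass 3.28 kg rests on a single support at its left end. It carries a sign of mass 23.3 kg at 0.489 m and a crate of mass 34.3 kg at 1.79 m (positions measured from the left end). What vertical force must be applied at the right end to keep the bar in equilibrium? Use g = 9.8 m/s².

Taking torques about the left end:
Beam weight: 3.28 × 9.8 = 32.14 N down at 1.265 m → arm 1.265 m, τ = 32.14 × 1.265 = 40.66 N·m clockwise.
Sign: 23.3 × 9.8 = 228.3 N down at 0.489 m → arm 0.489 m, τ = 228.3 × 0.489 = 111.6 N·m clockwise.
Crate: 34.3 × 9.8 = 336.1 N down at 1.79 m → arm 1.79 m, τ = 336.1 × 1.79 = 601.6 N·m clockwise.
Net moment of the loads = 753.9 N·m clockwise.
The upward force F acts at the right end, arm 2.53 m, giving F × 2.53 counterclockwise.
For rotational equilibrium, F × 2.53 = 753.9, so F = 753.9 / 2.53 = 298 N.

F ≈ 298 N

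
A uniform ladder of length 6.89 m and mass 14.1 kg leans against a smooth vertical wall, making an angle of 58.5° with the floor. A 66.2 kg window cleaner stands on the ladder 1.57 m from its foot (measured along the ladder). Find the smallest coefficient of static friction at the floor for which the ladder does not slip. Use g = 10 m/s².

μ_min ≈ 0.169

Sum moments about the foot of the ladder (the floor normal and friction both act there and drop out).
Ladder weight 14.1×10 = 141 N acts at 3.445 m along the ladder; its horizontal arm is 3.445·cos58.5° = 1.8 m → τ = 253.8 N·m clockwise.
Window cleaner: 66.2×10 = 662 N at 1.57 m → arm 0.8203 m → τ = 543 N·m clockwise.
Wall normal N acts horizontally at the top; its moment arm is the height L sinθ = 6.89·sin58.5° = 5.875 m, counterclockwise.
Στ = 0 ⇒ N × 5.875 = 796.8 ⇒ N = 135.6 N.
ΣFx = 0 ⇒ f = N_wall = 135.6 N. ΣFy = 0 ⇒ N_floor = 803 N.
μ_min = f / N_floor = 135.6 / 803 = 0.169.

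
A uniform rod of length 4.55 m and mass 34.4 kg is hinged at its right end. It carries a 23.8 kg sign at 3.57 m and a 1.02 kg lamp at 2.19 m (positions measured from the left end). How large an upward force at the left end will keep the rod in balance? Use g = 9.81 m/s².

F ≈ 224 N

About the right end:
Beam weight: 34.4 × 9.81 = 337.5 N down at 2.275 m → arm 2.275 m, τ = 337.5 × 2.275 = 767.8 N·m counterclockwise.
Sign: 23.8 × 9.81 = 233.5 N down at 3.57 m → arm 0.98 m, τ = 233.5 × 0.98 = 228.8 N·m counterclockwise.
Lamp: 1.02 × 9.81 = 10.01 N down at 2.19 m → arm 2.36 m, τ = 10.01 × 2.36 = 23.62 N·m counterclockwise.
Net moment of the loads = 1020 N·m counterclockwise.
The upward force F acts at the left end, arm 4.55 m, giving F × 4.55 clockwise.
For rotational equilibrium, F × 4.55 = 1020, so F = 1020 / 4.55 = 224 N.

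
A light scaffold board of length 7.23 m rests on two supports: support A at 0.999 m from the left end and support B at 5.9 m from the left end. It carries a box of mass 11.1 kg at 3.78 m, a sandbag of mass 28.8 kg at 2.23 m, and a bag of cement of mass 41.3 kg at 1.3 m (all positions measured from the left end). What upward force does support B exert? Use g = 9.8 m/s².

About support A:
Box: 11.1 × 9.8 = 108.8 N down at 3.78 m → arm 2.781 m, τ = 108.8 × 2.781 = 302.6 N·m clockwise.
Sandbag: 28.8 × 9.8 = 282.2 N down at 2.23 m → arm 1.231 m, τ = 282.2 × 1.231 = 347.4 N·m clockwise.
Bag of cement: 41.3 × 9.8 = 404.7 N down at 1.3 m → arm 0.301 m, τ = 404.7 × 0.301 = 121.8 N·m clockwise.
Net load moment about support A = 771.8 N·m clockwise.
Reaction R at support B is upward at 5.9 m, arm 4.901 m → moment R × 4.901 counterclockwise.
Στ = 0 ⇒ R × 4.901 = 771.8 ⇒ R = 157 N.

R_B ≈ 157 N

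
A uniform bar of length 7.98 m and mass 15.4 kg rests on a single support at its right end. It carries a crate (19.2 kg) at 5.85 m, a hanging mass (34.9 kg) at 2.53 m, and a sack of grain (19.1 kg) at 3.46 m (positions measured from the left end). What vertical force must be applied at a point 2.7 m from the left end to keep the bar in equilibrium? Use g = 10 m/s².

F ≈ 718 N

Sum moments about the right end (the unknown pivot reaction has zero arm there).
Beam weight: 15.4 × 10 = 154 N down at 3.99 m → arm 3.99 m, τ = 154 × 3.99 = 614.5 N·m counterclockwise.
Crate: 19.2 × 10 = 192 N down at 5.85 m → arm 2.13 m, τ = 192 × 2.13 = 409 N·m counterclockwise.
Hanging mass: 34.9 × 10 = 349 N down at 2.53 m → arm 5.45 m, τ = 349 × 5.45 = 1902 N·m counterclockwise.
Sack of grain: 19.1 × 10 = 191 N down at 3.46 m → arm 4.52 m, τ = 191 × 4.52 = 863.3 N·m counterclockwise.
Net moment of the loads = 3789 N·m counterclockwise.
The upward force F acts at a point 2.7 m from the left end, arm 5.28 m, giving F × 5.28 clockwise.
Balancing moments: F × 5.28 = 3789, giving F = 3789 / 5.28 = 718 N.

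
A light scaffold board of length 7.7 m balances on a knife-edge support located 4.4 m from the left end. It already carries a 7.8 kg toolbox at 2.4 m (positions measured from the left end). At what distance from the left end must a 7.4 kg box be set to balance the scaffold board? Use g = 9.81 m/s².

x ≈ 6.51 m from the left end

Take moments about the knife-edge support (at 4.4 m from the left end).
Toolbox: 7.8 × 9.81 = 76.52 N down at 2.4 m → arm 2 m, τ = 76.52 × 2 = 153 N·m counterclockwise.
Net moment of existing loads = 153 N·m counterclockwise.
The box weighs 7.4 × 9.81 = 72.59 N and must supply an equal clockwise moment, so its lever arm about the knife-edge support is 153 / 72.59 = 2.11 m.
That puts it at 4.4 + 2.11 = 6.51 m from the left end.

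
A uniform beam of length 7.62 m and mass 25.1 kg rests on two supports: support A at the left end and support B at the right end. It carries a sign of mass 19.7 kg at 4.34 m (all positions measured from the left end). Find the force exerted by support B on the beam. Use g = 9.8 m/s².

R_B ≈ 233 N

Choose support A as the axis so its reaction then has zero moment arm.
Beam weight: 25.1 × 9.8 = 246 N down at 3.81 m → arm 3.81 m, τ = 246 × 3.81 = 937.3 N·m clockwise.
Sign: 19.7 × 9.8 = 193.1 N down at 4.34 m → arm 4.34 m, τ = 193.1 × 4.34 = 838.1 N·m clockwise.
Net load moment about support A = 1775 N·m clockwise.
Reaction R at support B is upward at 7.62 m, arm 7.62 m → moment R × 7.62 counterclockwise.
Στ = 0 ⇒ R × 7.62 = 1775 ⇒ R = 233 N.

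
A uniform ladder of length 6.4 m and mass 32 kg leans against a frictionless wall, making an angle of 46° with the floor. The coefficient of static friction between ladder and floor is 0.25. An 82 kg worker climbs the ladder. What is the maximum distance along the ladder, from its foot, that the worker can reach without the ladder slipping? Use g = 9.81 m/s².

d ≈ 1.05 m

Choose the foot of the ladder as the axis so the floor normal and friction both act there and drop out.
Ladder weight 32×9.81 = 313.9 N acts at 3.2 m along the ladder; its horizontal arm is 3.2·cos46° = 2.223 m → τ = 697.8 N·m clockwise.
Worker weight 82×9.81 = 804.4 N at distance d → arm d·cos46° → τ = 804.4·d·0.6947 clockwise.
Wall normal N at the top has arm L sinθ = 4.604 m counterclockwise, so Στ = 0 gives N·4.604 = 697.8 + 558.8·d.
ΣFy = 0 ⇒ N_floor = 1118 N, so the maximum friction is μ_s·N_floor = 0.25×1118 = 279.5 N. ΣFx = 0 ⇒ N_wall = f, so at the slipping point N = 279.5 N.
Substituting: 279.5×4.604 = 697.8 + 558.8·d ⇒ d = (1287 − 697.8) / 558.8 = 1.05 m.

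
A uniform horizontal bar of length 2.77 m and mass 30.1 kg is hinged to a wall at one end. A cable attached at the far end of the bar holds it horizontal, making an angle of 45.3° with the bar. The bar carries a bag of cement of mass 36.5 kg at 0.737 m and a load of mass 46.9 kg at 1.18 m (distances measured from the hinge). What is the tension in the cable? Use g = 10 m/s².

Choose the hinge as the axis so the unknown hinge reaction has zero arm there.
Beam weight: 30.1 × 10 = 301 N down at 1.385 m → arm 1.385 m, τ = 301 × 1.385 = 416.9 N·m clockwise.
Bag of cement: 36.5 × 10 = 365 N down at 0.737 m → arm 0.737 m, τ = 365 × 0.737 = 269 N·m clockwise.
Load: 46.9 × 10 = 469 N down at 1.18 m → arm 1.18 m, τ = 469 × 1.18 = 553.4 N·m clockwise.
Total clockwise load moment = 1239 N·m.
The cable tension T acts at 2.77 m; only its component perpendicular to the bar, T sinθ, produces torque. sin 45.3° = 0.7108.
Στ = 0 ⇒ T × 2.77 × 0.7108 = 1239 ⇒ T = 1239 / 1.969 = 629 N.

T ≈ 629 N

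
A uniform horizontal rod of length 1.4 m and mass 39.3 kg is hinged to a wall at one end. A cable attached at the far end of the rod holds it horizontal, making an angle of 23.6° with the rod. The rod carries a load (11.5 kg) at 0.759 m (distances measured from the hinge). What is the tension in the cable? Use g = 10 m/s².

T ≈ 647 N

About the hinge:
Beam weight: 39.3 × 10 = 393 N down at 0.7 m → arm 0.7 m, τ = 393 × 0.7 = 275.1 N·m clockwise.
Load: 11.5 × 10 = 115 N down at 0.759 m → arm 0.759 m, τ = 115 × 0.759 = 87.28 N·m clockwise.
Total clockwise load moment = 362.4 N·m.
The cable tension T acts at 1.4 m; only its component perpendicular to the rod, T sinθ, produces torque. sin 23.6° = 0.4003.
For rotational equilibrium, T × 1.4 × 0.4003 = 362.4, so T = 362.4 / 0.5604 = 647 N.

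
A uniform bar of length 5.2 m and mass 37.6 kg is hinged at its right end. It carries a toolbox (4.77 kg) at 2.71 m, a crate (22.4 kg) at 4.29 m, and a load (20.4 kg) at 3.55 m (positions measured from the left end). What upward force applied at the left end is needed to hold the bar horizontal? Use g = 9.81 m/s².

F ≈ 309 N

About the right end:
Beam weight: 37.6 × 9.81 = 368.9 N down at 2.6 m → arm 2.6 m, τ = 368.9 × 2.6 = 959.1 N·m counterclockwise.
Toolbox: 4.77 × 9.81 = 46.79 N down at 2.71 m → arm 2.49 m, τ = 46.79 × 2.49 = 116.5 N·m counterclockwise.
Crate: 22.4 × 9.81 = 219.7 N down at 4.29 m → arm 0.91 m, τ = 219.7 × 0.91 = 199.9 N·m counterclockwise.
Load: 20.4 × 9.81 = 200.1 N down at 3.55 m → arm 1.65 m, τ = 200.1 × 1.65 = 330.2 N·m counterclockwise.
Net moment of the loads = 1606 N·m counterclockwise.
The upward force F acts at the left end, arm 5.2 m, giving F × 5.2 clockwise.
For rotational equilibrium, F × 5.2 = 1606, so F = 1606 / 5.2 = 309 N.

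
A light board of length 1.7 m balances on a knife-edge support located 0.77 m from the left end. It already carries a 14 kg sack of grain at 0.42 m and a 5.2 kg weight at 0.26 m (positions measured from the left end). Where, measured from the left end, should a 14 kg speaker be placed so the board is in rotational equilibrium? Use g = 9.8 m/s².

Sum moments about the knife-edge support (at 0.77 m from the left end) (the support reaction has zero arm there).
Sack of grain: 14 × 9.8 = 137.2 N down at 0.42 m → arm 0.35 m, τ = 137.2 × 0.35 = 48.02 N·m counterclockwise.
Weight: 5.2 × 9.8 = 50.96 N down at 0.26 m → arm 0.51 m, τ = 50.96 × 0.51 = 25.99 N·m counterclockwise.
Net moment of existing loads = 74.01 N·m counterclockwise.
The speaker weighs 14 × 9.8 = 137.2 N and must supply an equal clockwise moment, so its lever arm about the knife-edge support is 74.01 / 137.2 = 0.539 m.
That puts it at 0.77 + 0.539 = 1.31 m from the left end.

x ≈ 1.31 m from the left end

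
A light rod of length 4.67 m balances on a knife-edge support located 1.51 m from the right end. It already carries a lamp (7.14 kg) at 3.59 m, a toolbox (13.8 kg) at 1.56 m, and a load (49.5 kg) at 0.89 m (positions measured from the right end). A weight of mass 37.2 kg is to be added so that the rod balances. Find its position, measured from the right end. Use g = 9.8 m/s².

x ≈ 1.92 m from the right end

Choose the knife-edge support (at 1.51 m from the right end) as the axis so the support reaction has zero arm there.
Lamp: 7.14 × 9.8 = 69.97 N down at 3.59 m → arm 2.08 m, τ = 69.97 × 2.08 = 145.5 N·m counterclockwise.
Toolbox: 13.8 × 9.8 = 135.2 N down at 1.56 m → arm 0.05 m, τ = 135.2 × 0.05 = 6.76 N·m counterclockwise.
Load: 49.5 × 9.8 = 485.1 N down at 0.89 m → arm 0.62 m, τ = 485.1 × 0.62 = 300.8 N·m clockwise.
Net moment of existing loads = 148.5 N·m clockwise.
The weight weighs 37.2 × 9.8 = 364.6 N and must supply an equal counterclockwise moment, so its lever arm about the knife-edge support is 148.5 / 364.6 = 0.407 m.
That puts it at 1.51 + 0.407 = 1.92 m from the right end.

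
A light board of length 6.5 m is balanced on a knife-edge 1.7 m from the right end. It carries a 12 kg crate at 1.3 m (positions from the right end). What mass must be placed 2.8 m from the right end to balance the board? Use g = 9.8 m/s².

Sum moments about the knife-edge (at 1.7 m from the right end) (the support reaction has zero arm there).
Crate: 12 × 9.8 = 117.6 N down at 1.3 m → arm 0.4 m, τ = 117.6 × 0.4 = 47.04 N·m clockwise.
Net moment of known loads = 47.04 N·m clockwise.
An unknown mass m at 2.8 m has arm 1.1 m; its moment is m·g·1.1 counterclockwise.
Setting net torque to zero: m × 9.8 × 1.1 = 47.04 → m = 47.04 / (9.8 × 1.1) = 4.36 kg.

m ≈ 4.36 kg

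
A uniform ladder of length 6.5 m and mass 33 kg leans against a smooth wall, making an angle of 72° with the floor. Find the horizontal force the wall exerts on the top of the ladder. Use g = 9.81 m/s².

Taking torques about the foot of the ladder:
Ladder weight 33×9.81 = 323.7 N acts at 3.25 m along the ladder; its horizontal arm is 3.25·cos72° = 1.004 m → τ = 325 N·m clockwise.
Wall normal N acts horizontally at the top; its moment arm is the height L sinθ = 6.5·sin72° = 6.182 m, counterclockwise.
For rotational equilibrium, N × 6.182 = 325, so N = 52.6 N.

N_wall ≈ 52.6 N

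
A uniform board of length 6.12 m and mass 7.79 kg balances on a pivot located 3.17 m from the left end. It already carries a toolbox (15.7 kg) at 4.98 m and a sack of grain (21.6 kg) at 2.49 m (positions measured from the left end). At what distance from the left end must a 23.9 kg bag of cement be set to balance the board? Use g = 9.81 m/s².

Choose the pivot (at 3.17 m from the left end) as the axis so the support reaction has zero arm there.
Beam weight: 7.79 × 9.81 = 76.42 N down at 3.06 m → arm 0.11 m, τ = 76.42 × 0.11 = 8.406 N·m counterclockwise.
Toolbox: 15.7 × 9.81 = 154 N down at 4.98 m → arm 1.81 m, τ = 154 × 1.81 = 278.7 N·m clockwise.
Sack of grain: 21.6 × 9.81 = 211.9 N down at 2.49 m → arm 0.68 m, τ = 211.9 × 0.68 = 144.1 N·m counterclockwise.
Net moment of existing loads = 126.2 N·m clockwise.
The bag of cement weighs 23.9 × 9.81 = 234.5 N and must supply an equal counterclockwise moment, so its lever arm about the pivot is 126.2 / 234.5 = 0.538 m.
That puts it at 3.17 − 0.538 = 2.63 m from the left end.

x ≈ 2.63 m from the left end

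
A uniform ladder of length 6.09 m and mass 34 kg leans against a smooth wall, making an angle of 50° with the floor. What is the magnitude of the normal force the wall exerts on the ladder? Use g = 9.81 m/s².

N_wall ≈ 140 N

Sum moments about the foot of the ladder (the floor normal and friction both act there and drop out).
Ladder weight 34×9.81 = 333.5 N acts at 3.045 m along the ladder; its horizontal arm is 3.045·cos50° = 1.957 m → τ = 652.7 N·m clockwise.
Wall normal N acts horizontally at the top; its moment arm is the height L sinθ = 6.09·sin50° = 4.665 m, counterclockwise.
Balancing moments: N × 4.665 = 652.7, giving N = 140 N.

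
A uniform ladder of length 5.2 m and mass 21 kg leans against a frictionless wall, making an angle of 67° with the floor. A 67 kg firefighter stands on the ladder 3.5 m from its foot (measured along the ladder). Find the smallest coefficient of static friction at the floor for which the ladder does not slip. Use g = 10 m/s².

μ_min ≈ 0.268

About the foot of the ladder:
Ladder weight 21×10 = 210 N acts at 2.6 m along the ladder; its horizontal arm is 2.6·cos67° = 1.016 m → τ = 213.4 N·m clockwise.
Firefighter: 67×10 = 670 N at 3.5 m → arm 1.368 m → τ = 916.6 N·m clockwise.
Wall normal N acts horizontally at the top; its moment arm is the height L sinθ = 5.2·sin67° = 4.787 m, counterclockwise.
For rotational equilibrium, N × 4.787 = 1130, so N = 236.1 N.
ΣFx = 0 ⇒ f = N_wall = 236.1 N. ΣFy = 0 ⇒ N_floor = 880 N.
μ_min = f / N_floor = 236.1 / 880 = 0.268.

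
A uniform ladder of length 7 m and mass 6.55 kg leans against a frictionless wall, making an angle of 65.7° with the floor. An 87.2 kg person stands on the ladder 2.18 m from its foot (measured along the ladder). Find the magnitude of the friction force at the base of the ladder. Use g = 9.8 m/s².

f ≈ 135 N

Take moments about the foot of the ladder.
Ladder weight 6.55×9.8 = 64.19 N acts at 3.5 m along the ladder; its horizontal arm is 3.5·cos65.7° = 1.44 m → τ = 92.43 N·m clockwise.
Person: 87.2×9.8 = 854.6 N at 2.18 m → arm 0.8971 m → τ = 766.7 N·m clockwise.
Wall normal N acts horizontally at the top; its moment arm is the height L sinθ = 7·sin65.7° = 6.38 m, counterclockwise.
Setting net torque to zero: N × 6.38 = 859.1 → N = 135 N.
ΣFx = 0: friction at the foot balances the wall's push, so f = N_wall = 135 N.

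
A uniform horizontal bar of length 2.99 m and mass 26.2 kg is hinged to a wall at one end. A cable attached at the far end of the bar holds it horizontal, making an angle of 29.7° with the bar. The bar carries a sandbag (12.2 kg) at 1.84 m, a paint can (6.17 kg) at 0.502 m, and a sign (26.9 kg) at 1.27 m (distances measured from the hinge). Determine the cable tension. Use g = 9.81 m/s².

Take moments about the hinge.
Beam weight: 26.2 × 9.81 = 257 N down at 1.495 m → arm 1.495 m, τ = 257 × 1.495 = 384.2 N·m clockwise.
Sandbag: 12.2 × 9.81 = 119.7 N down at 1.84 m → arm 1.84 m, τ = 119.7 × 1.84 = 220.2 N·m clockwise.
Paint can: 6.17 × 9.81 = 60.53 N down at 0.502 m → arm 0.502 m, τ = 60.53 × 0.502 = 30.39 N·m clockwise.
Sign: 26.9 × 9.81 = 263.9 N down at 1.27 m → arm 1.27 m, τ = 263.9 × 1.27 = 335.2 N·m clockwise.
Total clockwise load moment = 970 N·m.
The cable tension T acts at 2.99 m; only its component perpendicular to the bar, T sinθ, produces torque. sin 29.7° = 0.4955.
Στ = 0 ⇒ T × 2.99 × 0.4955 = 970 ⇒ T = 970 / 1.482 = 655 N.

T ≈ 655 N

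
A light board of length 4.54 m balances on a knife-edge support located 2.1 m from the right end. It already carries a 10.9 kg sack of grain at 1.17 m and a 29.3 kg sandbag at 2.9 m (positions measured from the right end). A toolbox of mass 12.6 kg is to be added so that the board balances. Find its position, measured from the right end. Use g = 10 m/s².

x ≈ 1.04 m from the right end

Choose the knife-edge support (at 2.1 m from the right end) as the axis so the support reaction has zero arm there.
Sack of grain: 10.9 × 10 = 109 N down at 1.17 m → arm 0.93 m, τ = 109 × 0.93 = 101.4 N·m clockwise.
Sandbag: 29.3 × 10 = 293 N down at 2.9 m → arm 0.8 m, τ = 293 × 0.8 = 234.4 N·m counterclockwise.
Net moment of existing loads = 133 N·m counterclockwise.
The toolbox weighs 12.6 × 10 = 126 N and must supply an equal clockwise moment, so its lever arm about the knife-edge support is 133 / 126 = 1.06 m.
That puts it at 2.1 − 1.06 = 1.04 m from the right end.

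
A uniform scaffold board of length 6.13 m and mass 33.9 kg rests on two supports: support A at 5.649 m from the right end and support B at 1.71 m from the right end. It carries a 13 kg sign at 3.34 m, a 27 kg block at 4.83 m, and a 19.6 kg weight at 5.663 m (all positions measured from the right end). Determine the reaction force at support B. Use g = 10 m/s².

R_B ≈ 354 N

About support A:
Beam weight: 33.9 × 10 = 339 N down at 3.065 m → arm 2.584 m, τ = 339 × 2.584 = 876 N·m clockwise.
Sign: 13 × 10 = 130 N down at 3.34 m → arm 2.309 m, τ = 130 × 2.309 = 300.2 N·m clockwise.
Block: 27 × 10 = 270 N down at 4.83 m → arm 0.819 m, τ = 270 × 0.819 = 221.1 N·m clockwise.
Weight: 19.6 × 10 = 196 N down at 5.663 m → arm 0.014 m, τ = 196 × 0.014 = 2.744 N·m counterclockwise.
Net load moment about support A = 1395 N·m clockwise.
Reaction R at support B is upward at 1.71 m, arm 3.939 m → moment R × 3.939 counterclockwise.
Στ = 0 ⇒ R × 3.939 = 1395 ⇒ R = 354 N.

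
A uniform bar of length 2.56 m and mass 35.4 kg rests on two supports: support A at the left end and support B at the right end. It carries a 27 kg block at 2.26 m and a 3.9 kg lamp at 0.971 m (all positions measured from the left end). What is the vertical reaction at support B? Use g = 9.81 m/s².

About support A:
Beam weight: 35.4 × 9.81 = 347.3 N down at 1.28 m → arm 1.28 m, τ = 347.3 × 1.28 = 444.5 N·m clockwise.
Block: 27 × 9.81 = 264.9 N down at 2.26 m → arm 2.26 m, τ = 264.9 × 2.26 = 598.7 N·m clockwise.
Lamp: 3.9 × 9.81 = 38.26 N down at 0.971 m → arm 0.971 m, τ = 38.26 × 0.971 = 37.15 N·m clockwise.
Net load moment about support A = 1080 N·m clockwise.
Reaction R at support B is upward at 2.56 m, arm 2.56 m → moment R × 2.56 counterclockwise.
Στ = 0 ⇒ R × 2.56 = 1080 ⇒ R = 422 N.

R_B ≈ 422 N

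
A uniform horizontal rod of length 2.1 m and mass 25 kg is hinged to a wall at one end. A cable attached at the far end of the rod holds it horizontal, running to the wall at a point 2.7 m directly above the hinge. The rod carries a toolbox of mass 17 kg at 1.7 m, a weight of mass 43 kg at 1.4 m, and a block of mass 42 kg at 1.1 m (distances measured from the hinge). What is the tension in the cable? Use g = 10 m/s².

T ≈ 975 N

Take moments about the hinge.
Beam weight: 25 × 10 = 250 N down at 1.05 m → arm 1.05 m, τ = 250 × 1.05 = 262.5 N·m clockwise.
Toolbox: 17 × 10 = 170 N down at 1.7 m → arm 1.7 m, τ = 170 × 1.7 = 289 N·m clockwise.
Weight: 43 × 10 = 430 N down at 1.4 m → arm 1.4 m, τ = 430 × 1.4 = 602 N·m clockwise.
Block: 42 × 10 = 420 N down at 1.1 m → arm 1.1 m, τ = 420 × 1.1 = 462 N·m clockwise.
Total clockwise load moment = 1616 N·m.
The cable tension T acts at 2.1 m; only its component perpendicular to the rod, T sinθ, produces torque. sinθ = h/√(h²+d²) = 2.7/√(2.7²+2.1²) = 0.7894.
For rotational equilibrium, T × 2.1 × 0.7894 = 1616, so T = 1616 / 1.658 = 975 N.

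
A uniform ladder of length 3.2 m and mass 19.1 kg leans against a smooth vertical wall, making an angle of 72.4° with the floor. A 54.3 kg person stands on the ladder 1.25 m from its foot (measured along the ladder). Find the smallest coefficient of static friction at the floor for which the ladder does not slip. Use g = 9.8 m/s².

Choose the foot of the ladder as the axis so the floor normal and friction both act there and drop out.
Ladder weight 19.1×9.8 = 187.2 N acts at 1.6 m along the ladder; its horizontal arm is 1.6·cos72.4° = 0.4838 m → τ = 90.57 N·m clockwise.
Person: 54.3×9.8 = 532.1 N at 1.25 m → arm 0.378 m → τ = 201.1 N·m clockwise.
Wall normal N acts horizontally at the top; its moment arm is the height L sinθ = 3.2·sin72.4° = 3.05 m, counterclockwise.
For rotational equilibrium, N × 3.05 = 291.7, so N = 95.64 N.
ΣFx = 0 ⇒ f = N_wall = 95.64 N. ΣFy = 0 ⇒ N_floor = 719.3 N.
μ_min = f / N_floor = 95.64 / 719.3 = 0.133.

μ_min ≈ 0.133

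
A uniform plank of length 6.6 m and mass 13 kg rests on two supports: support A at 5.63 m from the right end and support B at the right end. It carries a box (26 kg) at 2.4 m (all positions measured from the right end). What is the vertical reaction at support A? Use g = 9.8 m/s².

Sum moments about support B (its reaction then has zero moment arm).
Beam weight: 13 × 9.8 = 127.4 N down at 3.3 m → arm 3.3 m, τ = 127.4 × 3.3 = 420.4 N·m counterclockwise.
Box: 26 × 9.8 = 254.8 N down at 2.4 m → arm 2.4 m, τ = 254.8 × 2.4 = 611.5 N·m counterclockwise.
Net load moment about support B = 1032 N·m counterclockwise.
Reaction R at support A is upward at 5.63 m, arm 5.63 m → moment R × 5.63 clockwise.
For rotational equilibrium, R × 5.63 = 1032, so R = 183 N.

R_A ≈ 183 N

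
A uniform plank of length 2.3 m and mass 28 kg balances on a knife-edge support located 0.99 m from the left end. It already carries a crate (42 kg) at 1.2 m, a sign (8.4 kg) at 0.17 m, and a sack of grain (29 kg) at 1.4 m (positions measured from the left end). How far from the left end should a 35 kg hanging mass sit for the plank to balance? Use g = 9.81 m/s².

Sum moments about the knife-edge support (at 0.99 m from the left end) (the support reaction has zero arm there).
Beam weight: 28 × 9.81 = 274.7 N down at 1.15 m → arm 0.16 m, τ = 274.7 × 0.16 = 43.95 N·m clockwise.
Crate: 42 × 9.81 = 412 N down at 1.2 m → arm 0.21 m, τ = 412 × 0.21 = 86.52 N·m clockwise.
Sign: 8.4 × 9.81 = 82.4 N down at 0.17 m → arm 0.82 m, τ = 82.4 × 0.82 = 67.57 N·m counterclockwise.
Sack of grain: 29 × 9.81 = 284.5 N down at 1.4 m → arm 0.41 m, τ = 284.5 × 0.41 = 116.6 N·m clockwise.
Net moment of existing loads = 179.5 N·m clockwise.
The hanging mass weighs 35 × 9.81 = 343.4 N and must supply an equal counterclockwise moment, so its lever arm about the knife-edge support is 179.5 / 343.4 = 0.523 m.
That puts it at 0.99 − 0.523 = 0.467 m from the left end.

x ≈ 0.467 m from the left end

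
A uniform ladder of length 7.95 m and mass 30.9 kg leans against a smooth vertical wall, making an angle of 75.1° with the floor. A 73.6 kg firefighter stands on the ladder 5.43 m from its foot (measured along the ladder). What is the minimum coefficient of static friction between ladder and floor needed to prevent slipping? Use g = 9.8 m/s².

About the foot of the ladder:
Ladder weight 30.9×9.8 = 302.8 N acts at 3.975 m along the ladder; its horizontal arm is 3.975·cos75.1° = 1.022 m → τ = 309.5 N·m clockwise.
Firefighter: 73.6×9.8 = 721.3 N at 5.43 m → arm 1.396 m → τ = 1007 N·m clockwise.
Wall normal N acts horizontally at the top; its moment arm is the height L sinθ = 7.95·sin75.1° = 7.683 m, counterclockwise.
Balancing moments: N × 7.683 = 1316, giving N = 171.3 N.
ΣFx = 0 ⇒ f = N_wall = 171.3 N. ΣFy = 0 ⇒ N_floor = 1024 N.
μ_min = f / N_floor = 171.3 / 1024 = 0.167.

μ_min ≈ 0.167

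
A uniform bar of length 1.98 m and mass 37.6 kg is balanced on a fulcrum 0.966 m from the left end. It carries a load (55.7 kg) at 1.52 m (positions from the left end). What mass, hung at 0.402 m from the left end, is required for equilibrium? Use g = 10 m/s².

Taking torques about the fulcrum (at 0.966 m from the left end):
Beam weight: 37.6 × 10 = 376 N down at 0.99 m → arm 0.024 m, τ = 376 × 0.024 = 9.024 N·m clockwise.
Load: 55.7 × 10 = 557 N down at 1.52 m → arm 0.554 m, τ = 557 × 0.554 = 308.6 N·m clockwise.
Net moment of known loads = 317.6 N·m clockwise.
An unknown mass m at 0.402 m has arm 0.564 m; its moment is m·g·0.564 counterclockwise.
Balancing moments: m × 10 × 0.564 = 317.6, giving m = 317.6 / (10 × 0.564) = 56.3 kg.

m ≈ 56.3 kg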